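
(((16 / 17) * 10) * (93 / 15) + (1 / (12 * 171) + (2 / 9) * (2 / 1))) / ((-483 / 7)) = -2051105 / 2406996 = -0.85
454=454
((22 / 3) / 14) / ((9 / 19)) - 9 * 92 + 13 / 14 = -312215 / 378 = -825.97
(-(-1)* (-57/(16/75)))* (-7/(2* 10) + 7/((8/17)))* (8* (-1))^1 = 496755/16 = 31047.19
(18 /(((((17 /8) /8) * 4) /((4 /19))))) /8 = 144 /323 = 0.45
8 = 8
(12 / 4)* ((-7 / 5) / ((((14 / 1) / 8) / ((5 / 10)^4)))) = -3 / 20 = -0.15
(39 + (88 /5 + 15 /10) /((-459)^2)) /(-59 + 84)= 82165781 /52670250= 1.56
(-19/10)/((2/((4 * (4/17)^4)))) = -4864/417605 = -0.01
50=50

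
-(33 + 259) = -292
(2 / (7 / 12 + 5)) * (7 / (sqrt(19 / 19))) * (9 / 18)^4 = 21 / 134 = 0.16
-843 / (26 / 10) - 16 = -4423 / 13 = -340.23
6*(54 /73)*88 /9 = 3168 /73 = 43.40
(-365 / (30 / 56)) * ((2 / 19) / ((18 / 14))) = -55.78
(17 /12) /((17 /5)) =0.42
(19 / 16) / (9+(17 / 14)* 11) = 133 / 2504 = 0.05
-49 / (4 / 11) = -539 / 4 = -134.75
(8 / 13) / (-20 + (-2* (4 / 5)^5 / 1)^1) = -0.03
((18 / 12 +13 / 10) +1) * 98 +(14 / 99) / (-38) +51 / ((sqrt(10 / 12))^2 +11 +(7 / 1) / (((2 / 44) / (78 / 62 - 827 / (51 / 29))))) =31989292903495 / 85901378211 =372.40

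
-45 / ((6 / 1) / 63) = -945 / 2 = -472.50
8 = 8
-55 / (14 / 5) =-275 / 14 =-19.64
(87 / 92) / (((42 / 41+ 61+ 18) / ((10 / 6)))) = 5945 / 301852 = 0.02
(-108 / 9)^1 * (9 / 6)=-18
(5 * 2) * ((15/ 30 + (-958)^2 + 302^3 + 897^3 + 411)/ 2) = 7501960565/ 2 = 3750980282.50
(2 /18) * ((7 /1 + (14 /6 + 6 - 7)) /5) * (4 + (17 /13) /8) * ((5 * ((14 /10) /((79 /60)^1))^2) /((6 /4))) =2121700 /730197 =2.91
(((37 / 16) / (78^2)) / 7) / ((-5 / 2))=-0.00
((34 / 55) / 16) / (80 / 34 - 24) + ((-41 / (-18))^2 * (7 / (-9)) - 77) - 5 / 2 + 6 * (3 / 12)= -82.04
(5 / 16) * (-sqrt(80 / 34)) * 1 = -5 * sqrt(170) / 136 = -0.48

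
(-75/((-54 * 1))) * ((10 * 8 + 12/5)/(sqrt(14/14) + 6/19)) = 3914/45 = 86.98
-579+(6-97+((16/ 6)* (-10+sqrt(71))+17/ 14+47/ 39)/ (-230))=-28041787/ 41860-4* sqrt(71)/ 345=-669.99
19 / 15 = 1.27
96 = 96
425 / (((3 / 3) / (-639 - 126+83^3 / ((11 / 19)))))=4613603650 / 11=419418513.64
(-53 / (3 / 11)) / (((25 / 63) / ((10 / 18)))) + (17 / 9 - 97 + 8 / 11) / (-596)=-20054597 / 73755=-271.91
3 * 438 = 1314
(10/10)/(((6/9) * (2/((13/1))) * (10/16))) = 78/5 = 15.60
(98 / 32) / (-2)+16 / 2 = 207 / 32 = 6.47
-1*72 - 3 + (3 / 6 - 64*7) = -1045 / 2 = -522.50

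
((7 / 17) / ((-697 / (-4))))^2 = 784 / 140398801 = 0.00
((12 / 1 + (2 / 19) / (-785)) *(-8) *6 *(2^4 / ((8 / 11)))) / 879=-63000256 / 4370095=-14.42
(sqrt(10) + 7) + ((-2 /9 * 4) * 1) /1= sqrt(10) + 55 /9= 9.27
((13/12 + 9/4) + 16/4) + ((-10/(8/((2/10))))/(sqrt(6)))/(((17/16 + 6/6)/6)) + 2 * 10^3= 6022/3-4 * sqrt(6)/33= 2007.04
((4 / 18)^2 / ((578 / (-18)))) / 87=-4 / 226287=-0.00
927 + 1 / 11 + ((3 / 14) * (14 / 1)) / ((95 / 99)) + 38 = 1011787 / 1045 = 968.22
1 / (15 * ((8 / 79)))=79 / 120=0.66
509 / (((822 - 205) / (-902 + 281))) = -316089 / 617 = -512.30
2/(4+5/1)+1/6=7/18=0.39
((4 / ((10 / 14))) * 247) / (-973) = -988 / 695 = -1.42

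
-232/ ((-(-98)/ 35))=-580/ 7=-82.86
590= 590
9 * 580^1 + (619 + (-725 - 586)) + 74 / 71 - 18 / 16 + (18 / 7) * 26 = 4594.77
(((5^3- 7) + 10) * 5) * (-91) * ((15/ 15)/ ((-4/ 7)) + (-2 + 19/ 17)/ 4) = 1951040/ 17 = 114767.06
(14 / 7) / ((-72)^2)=1 / 2592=0.00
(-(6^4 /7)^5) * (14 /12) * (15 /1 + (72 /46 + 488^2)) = -3337885582337313865728 /55223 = -60443756810338334.86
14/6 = 7/3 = 2.33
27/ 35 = 0.77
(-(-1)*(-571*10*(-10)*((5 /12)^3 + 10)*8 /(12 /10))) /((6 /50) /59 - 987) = -1832365765625 /471686328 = -3884.71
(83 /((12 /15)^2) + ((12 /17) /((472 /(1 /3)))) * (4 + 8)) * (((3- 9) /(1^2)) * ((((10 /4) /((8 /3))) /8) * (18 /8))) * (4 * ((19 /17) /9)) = -1779529455 /17460224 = -101.92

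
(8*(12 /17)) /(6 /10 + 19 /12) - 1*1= 3533 /2227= 1.59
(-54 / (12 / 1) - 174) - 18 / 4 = -183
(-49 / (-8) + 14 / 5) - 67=-2323 / 40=-58.08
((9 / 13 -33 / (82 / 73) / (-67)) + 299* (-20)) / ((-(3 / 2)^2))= 854045594 / 321399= 2657.28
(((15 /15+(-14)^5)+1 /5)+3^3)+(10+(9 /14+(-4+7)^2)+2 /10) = -37644317 /70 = -537775.96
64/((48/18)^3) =27/8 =3.38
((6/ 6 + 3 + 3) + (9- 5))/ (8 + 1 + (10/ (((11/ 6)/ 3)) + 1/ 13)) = 0.43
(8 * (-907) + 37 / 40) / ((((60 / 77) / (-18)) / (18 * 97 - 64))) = 56378027013 / 200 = 281890135.06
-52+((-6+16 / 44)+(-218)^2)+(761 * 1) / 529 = 276215141 / 5819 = 47467.80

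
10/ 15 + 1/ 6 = 5/ 6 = 0.83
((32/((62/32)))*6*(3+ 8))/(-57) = -11264/589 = -19.12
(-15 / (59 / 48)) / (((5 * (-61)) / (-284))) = -40896 / 3599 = -11.36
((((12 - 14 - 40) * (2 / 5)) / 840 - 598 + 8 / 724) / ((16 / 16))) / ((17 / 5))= -5411981 / 30770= -175.88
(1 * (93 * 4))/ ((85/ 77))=28644/ 85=336.99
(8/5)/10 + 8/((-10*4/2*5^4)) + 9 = 28623/3125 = 9.16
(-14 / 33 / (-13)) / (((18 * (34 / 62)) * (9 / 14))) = 3038 / 590733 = 0.01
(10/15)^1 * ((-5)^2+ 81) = 212/3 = 70.67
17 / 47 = 0.36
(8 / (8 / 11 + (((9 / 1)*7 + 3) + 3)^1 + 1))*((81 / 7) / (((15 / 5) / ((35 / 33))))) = 180 / 389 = 0.46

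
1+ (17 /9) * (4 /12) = 1.63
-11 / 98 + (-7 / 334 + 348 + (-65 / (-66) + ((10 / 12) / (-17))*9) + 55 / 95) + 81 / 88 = 244160381279 / 697780776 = 349.91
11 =11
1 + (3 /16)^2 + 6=1801 /256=7.04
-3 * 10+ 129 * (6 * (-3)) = -2352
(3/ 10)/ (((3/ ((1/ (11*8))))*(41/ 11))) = 1/ 3280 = 0.00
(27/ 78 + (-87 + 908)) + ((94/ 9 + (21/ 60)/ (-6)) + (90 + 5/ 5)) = 4318387/ 4680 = 922.73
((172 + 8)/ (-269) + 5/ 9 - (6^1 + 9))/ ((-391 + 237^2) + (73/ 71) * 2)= -1298945/ 4794044832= -0.00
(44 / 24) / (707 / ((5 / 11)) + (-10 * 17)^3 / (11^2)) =-6655 / 141743898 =-0.00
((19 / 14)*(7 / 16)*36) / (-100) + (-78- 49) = -101771 / 800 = -127.21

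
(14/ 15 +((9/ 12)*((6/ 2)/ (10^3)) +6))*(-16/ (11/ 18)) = -249681/ 1375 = -181.59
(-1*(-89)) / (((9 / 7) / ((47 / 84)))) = 4183 / 108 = 38.73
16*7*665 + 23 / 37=2755783 / 37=74480.62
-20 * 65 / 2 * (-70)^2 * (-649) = 2067065000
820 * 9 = 7380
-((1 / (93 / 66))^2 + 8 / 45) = -29468 / 43245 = -0.68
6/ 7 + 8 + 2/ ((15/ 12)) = 366/ 35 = 10.46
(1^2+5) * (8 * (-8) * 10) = -3840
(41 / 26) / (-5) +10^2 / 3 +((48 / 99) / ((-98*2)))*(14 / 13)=330483 / 10010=33.02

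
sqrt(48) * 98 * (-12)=-8147.57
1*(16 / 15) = 16 / 15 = 1.07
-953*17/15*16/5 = -259216/75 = -3456.21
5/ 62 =0.08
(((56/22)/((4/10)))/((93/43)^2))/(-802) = -64715/38150739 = -0.00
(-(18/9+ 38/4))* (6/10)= -69/10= -6.90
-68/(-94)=34/47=0.72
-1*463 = -463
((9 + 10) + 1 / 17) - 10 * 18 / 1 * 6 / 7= -135.23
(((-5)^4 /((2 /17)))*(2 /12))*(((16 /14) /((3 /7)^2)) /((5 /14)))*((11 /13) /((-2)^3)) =-1145375 /702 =-1631.59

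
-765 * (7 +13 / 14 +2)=-106335 / 14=-7595.36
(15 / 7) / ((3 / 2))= 10 / 7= 1.43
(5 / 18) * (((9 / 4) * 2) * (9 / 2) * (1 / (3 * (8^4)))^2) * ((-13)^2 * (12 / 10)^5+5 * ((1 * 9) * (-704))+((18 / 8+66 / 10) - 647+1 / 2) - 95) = -399901549 / 335544320000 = -0.00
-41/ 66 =-0.62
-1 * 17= -17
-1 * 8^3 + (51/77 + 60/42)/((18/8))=-50596/99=-511.07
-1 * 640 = -640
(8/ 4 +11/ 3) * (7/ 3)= 13.22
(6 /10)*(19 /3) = 19 /5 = 3.80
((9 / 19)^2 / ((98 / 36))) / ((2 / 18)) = 13122 / 17689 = 0.74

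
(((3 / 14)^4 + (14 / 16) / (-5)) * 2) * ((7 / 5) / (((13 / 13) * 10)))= -33209 / 686000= -0.05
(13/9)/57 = 13/513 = 0.03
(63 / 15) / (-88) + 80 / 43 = 34297 / 18920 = 1.81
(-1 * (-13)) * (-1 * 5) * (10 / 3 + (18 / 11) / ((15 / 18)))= -11362 / 33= -344.30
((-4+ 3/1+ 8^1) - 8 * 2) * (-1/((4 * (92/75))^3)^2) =0.00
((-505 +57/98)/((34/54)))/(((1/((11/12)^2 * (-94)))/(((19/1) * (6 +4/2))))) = 9618338.44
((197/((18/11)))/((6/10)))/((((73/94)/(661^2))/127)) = 28257478999915/1971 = 14336620497.17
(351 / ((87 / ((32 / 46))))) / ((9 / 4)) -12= -10.75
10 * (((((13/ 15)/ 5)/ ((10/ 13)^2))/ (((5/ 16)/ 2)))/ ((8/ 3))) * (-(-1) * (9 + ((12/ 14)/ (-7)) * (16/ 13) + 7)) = 3412448/ 30625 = 111.43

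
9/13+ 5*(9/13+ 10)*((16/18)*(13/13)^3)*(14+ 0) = 77921/117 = 665.99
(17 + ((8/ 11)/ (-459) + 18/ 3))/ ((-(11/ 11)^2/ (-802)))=93127438/ 5049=18444.73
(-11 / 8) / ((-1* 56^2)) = 11 / 25088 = 0.00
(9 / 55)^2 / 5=81 / 15125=0.01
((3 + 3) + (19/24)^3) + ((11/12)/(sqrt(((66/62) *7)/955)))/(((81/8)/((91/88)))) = 13 *sqrt(6838755)/32076 + 89803/13824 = 7.56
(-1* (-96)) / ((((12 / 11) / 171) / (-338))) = -5086224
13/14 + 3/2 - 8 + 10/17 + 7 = 240/119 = 2.02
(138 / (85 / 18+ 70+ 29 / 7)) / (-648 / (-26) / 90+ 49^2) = 1130220 / 1550996771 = 0.00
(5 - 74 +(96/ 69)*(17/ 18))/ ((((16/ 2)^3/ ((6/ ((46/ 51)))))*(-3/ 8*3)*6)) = 238187/ 1828224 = 0.13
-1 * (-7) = 7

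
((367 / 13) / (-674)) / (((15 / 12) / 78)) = -4404 / 1685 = -2.61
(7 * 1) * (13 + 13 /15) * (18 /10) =174.72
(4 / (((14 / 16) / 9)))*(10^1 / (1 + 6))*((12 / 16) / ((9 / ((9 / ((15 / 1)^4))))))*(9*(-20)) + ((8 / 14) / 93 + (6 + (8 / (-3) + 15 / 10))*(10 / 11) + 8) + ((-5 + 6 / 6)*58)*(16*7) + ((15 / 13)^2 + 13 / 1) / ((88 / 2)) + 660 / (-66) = -3668345514661 / 141191050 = -25981.43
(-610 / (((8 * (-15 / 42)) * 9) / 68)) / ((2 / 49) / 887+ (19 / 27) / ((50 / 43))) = 94649375100 / 35511971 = 2665.28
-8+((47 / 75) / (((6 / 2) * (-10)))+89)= 182203 / 2250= 80.98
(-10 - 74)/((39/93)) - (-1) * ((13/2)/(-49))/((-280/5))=-14290583/71344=-200.31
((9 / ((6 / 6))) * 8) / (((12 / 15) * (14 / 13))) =585 / 7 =83.57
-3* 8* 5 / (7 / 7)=-120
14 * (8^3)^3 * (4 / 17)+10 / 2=7516192853 / 17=442128991.35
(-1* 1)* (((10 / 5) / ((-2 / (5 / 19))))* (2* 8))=80 / 19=4.21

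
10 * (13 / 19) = 130 / 19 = 6.84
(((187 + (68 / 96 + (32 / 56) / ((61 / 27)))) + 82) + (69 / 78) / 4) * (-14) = -3782.55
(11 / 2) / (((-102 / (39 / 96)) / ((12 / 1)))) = -143 / 544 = -0.26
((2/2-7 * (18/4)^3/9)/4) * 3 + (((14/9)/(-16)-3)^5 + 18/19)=-12369793718029/36763435008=-336.47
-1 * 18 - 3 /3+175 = 156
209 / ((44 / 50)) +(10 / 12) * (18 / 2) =245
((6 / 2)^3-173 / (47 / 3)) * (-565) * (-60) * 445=240726063.83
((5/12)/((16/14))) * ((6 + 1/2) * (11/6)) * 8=5005/144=34.76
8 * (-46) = -368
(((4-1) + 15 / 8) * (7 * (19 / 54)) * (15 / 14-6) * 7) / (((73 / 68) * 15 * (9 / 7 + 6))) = -278369 / 78840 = -3.53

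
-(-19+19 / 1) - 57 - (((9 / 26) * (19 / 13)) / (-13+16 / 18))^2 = -77370347469 / 1357332964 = -57.00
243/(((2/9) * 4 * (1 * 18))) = 243/16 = 15.19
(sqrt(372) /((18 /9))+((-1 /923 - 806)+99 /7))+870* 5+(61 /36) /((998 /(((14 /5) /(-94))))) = sqrt(93)+194099263595473 /54550739880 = 3567.79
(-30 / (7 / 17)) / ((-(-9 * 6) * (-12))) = 85 / 756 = 0.11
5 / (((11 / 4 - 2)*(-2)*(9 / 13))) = -130 / 27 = -4.81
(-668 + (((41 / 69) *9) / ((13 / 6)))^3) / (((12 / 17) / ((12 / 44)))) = -252.28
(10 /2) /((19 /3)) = 15 /19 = 0.79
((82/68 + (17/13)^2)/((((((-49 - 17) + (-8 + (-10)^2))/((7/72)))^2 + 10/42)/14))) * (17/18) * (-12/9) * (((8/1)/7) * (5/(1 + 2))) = -21893200/15990557427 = -0.00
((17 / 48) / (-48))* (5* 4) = -85 / 576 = -0.15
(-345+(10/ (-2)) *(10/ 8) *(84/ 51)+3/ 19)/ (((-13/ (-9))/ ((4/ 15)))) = -1376508/ 20995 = -65.56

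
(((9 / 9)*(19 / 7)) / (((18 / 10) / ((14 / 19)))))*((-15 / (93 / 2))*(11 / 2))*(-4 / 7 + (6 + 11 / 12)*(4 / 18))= -100375 / 52731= -1.90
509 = 509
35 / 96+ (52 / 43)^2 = 324299 / 177504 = 1.83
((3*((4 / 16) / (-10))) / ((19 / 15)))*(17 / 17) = -0.06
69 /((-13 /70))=-371.54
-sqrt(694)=-26.34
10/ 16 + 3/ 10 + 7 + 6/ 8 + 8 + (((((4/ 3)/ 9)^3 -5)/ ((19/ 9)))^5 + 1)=-280504569380395491628053989/ 4955322351523523020119720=-56.61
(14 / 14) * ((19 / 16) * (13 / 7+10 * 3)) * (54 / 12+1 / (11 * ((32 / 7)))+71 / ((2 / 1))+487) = 19937.35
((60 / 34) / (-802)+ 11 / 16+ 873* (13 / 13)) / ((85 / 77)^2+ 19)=565001701187 / 13075115072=43.21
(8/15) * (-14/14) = -0.53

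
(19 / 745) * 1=0.03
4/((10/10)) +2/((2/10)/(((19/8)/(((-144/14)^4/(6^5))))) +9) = 4.22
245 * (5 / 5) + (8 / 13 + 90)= 4363 / 13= 335.62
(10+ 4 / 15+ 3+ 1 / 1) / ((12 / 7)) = 749 / 90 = 8.32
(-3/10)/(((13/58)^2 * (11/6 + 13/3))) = -0.97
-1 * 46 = -46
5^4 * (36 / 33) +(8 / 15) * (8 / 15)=1688204 / 2475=682.10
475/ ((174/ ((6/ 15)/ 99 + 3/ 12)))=47785/ 68904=0.69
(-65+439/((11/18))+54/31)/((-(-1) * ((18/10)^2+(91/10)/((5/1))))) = 11169550/86273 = 129.47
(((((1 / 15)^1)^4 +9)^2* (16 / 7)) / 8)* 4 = 1660760415008 / 17940234375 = 92.57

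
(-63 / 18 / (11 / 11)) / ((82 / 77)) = -539 / 164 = -3.29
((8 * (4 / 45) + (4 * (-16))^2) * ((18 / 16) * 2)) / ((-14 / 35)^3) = -144025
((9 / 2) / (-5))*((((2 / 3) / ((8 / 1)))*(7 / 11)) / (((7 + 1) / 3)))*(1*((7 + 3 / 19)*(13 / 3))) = -4641 / 8360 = -0.56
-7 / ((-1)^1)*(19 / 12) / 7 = 19 / 12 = 1.58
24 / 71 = 0.34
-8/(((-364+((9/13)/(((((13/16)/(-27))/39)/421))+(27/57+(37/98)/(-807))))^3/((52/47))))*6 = 18605196963603089300418048/18936494618284758674649180340980694641107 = 0.00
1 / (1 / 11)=11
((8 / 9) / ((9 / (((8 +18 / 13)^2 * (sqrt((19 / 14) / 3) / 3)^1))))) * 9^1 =59536 * sqrt(798) / 95823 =17.55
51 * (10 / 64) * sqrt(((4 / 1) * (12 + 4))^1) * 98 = 12495 / 2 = 6247.50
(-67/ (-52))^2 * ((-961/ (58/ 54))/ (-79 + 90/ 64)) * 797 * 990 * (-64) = -11763599842494720/ 12169183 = -966671291.12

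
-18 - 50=-68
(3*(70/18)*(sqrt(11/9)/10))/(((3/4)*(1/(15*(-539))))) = -37730*sqrt(11)/9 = -13904.03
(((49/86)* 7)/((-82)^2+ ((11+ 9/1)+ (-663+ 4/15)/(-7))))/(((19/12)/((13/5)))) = 561834/586655837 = 0.00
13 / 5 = 2.60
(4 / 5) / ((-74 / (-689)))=1378 / 185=7.45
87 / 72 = 29 / 24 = 1.21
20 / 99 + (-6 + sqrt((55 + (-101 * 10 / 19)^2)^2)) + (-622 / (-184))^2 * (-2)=2852.11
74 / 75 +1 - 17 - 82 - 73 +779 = 45674 / 75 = 608.99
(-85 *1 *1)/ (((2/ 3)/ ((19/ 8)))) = -4845/ 16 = -302.81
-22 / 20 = -1.10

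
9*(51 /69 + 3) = 774 /23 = 33.65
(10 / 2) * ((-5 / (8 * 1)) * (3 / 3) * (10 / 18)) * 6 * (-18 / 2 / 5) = 75 / 4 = 18.75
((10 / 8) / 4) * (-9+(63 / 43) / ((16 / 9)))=-28125 / 11008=-2.55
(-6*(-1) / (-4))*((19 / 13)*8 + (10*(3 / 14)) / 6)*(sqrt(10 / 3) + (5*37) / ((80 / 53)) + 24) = -2203965 / 832 -2193*sqrt(30) / 364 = -2682.00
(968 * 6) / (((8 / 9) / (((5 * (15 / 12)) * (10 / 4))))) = 408375 / 4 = 102093.75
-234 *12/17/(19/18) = -50544/323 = -156.48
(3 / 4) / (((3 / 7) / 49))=85.75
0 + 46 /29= 46 /29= 1.59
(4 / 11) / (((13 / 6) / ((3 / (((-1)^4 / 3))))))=216 / 143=1.51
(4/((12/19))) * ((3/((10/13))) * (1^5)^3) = 247/10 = 24.70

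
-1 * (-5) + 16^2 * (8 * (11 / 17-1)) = -12203 / 17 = -717.82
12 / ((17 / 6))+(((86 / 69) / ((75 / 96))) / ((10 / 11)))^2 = 7.31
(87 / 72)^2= 841 / 576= 1.46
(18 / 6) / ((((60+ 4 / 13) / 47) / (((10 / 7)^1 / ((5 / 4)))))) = 1833 / 686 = 2.67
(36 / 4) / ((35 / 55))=99 / 7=14.14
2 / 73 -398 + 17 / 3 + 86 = -67081 / 219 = -306.31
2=2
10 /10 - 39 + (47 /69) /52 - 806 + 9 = -834.99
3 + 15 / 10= 9 / 2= 4.50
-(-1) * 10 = 10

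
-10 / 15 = -2 / 3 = -0.67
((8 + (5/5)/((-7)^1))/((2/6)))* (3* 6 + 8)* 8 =34320/7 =4902.86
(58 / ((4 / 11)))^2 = 101761 / 4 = 25440.25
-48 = -48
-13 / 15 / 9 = -13 / 135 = -0.10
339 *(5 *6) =10170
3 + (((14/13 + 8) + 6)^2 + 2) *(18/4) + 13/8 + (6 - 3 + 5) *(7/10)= 7044841/6760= 1042.14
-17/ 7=-2.43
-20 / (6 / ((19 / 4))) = -95 / 6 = -15.83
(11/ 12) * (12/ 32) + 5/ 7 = 237/ 224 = 1.06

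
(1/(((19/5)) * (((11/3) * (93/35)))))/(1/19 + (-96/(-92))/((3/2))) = 4025/111507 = 0.04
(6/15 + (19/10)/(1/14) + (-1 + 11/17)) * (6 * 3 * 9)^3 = 1925942184/17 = 113290716.71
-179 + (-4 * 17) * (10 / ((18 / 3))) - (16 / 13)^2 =-148981 / 507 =-293.85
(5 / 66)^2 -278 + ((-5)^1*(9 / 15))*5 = -1276283 / 4356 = -292.99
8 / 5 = 1.60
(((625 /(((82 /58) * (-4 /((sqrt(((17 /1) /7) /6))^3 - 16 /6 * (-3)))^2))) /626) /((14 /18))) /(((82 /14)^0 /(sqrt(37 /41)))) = 3.68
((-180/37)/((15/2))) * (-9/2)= 108/37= 2.92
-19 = -19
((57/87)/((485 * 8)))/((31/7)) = 133/3488120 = 0.00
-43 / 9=-4.78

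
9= 9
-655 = -655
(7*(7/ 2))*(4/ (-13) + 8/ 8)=441/ 26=16.96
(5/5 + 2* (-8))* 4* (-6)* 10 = 3600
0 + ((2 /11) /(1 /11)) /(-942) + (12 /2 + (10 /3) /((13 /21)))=69695 /6123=11.38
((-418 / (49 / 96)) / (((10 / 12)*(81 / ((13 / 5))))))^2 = 120948146176 / 121550625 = 995.04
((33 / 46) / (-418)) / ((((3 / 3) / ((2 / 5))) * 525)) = -1 / 764750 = -0.00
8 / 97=0.08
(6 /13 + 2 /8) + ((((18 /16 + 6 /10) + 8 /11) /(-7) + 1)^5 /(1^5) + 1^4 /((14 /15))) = 6841554568814530013 /3603271069798400000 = 1.90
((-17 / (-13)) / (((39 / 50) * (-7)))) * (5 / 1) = -4250 / 3549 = -1.20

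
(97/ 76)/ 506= 97/ 38456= 0.00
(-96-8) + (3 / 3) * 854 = 750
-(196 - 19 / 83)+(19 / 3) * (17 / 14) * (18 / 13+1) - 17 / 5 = -40974781 / 226590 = -180.83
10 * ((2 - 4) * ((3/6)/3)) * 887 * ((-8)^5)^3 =312085380427939840/3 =104028460142646613.33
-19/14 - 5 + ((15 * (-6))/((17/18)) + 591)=116465/238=489.35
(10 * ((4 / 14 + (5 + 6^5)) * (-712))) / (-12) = 96954820 / 21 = 4616896.19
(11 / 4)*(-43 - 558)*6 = -19833 / 2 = -9916.50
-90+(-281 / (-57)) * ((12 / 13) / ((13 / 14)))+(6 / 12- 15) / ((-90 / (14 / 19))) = -24558553 / 288990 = -84.98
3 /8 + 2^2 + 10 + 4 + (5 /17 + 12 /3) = 3083 /136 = 22.67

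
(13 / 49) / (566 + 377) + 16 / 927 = 751363 / 42833889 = 0.02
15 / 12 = 5 / 4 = 1.25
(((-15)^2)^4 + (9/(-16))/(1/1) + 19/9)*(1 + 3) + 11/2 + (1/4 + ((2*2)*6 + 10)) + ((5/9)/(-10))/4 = 738112503307/72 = 10251562545.93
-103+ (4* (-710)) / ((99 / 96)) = -94279 / 33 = -2856.94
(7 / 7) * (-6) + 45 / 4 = 21 / 4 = 5.25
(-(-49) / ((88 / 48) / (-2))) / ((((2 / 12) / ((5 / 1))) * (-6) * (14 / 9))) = 1890 / 11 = 171.82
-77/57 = -1.35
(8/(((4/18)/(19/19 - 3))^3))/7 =-5832/7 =-833.14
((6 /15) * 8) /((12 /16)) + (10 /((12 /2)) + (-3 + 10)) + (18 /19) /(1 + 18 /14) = 13.35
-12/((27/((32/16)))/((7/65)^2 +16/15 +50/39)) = -239336/114075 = -2.10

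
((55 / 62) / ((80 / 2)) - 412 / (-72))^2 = 657563449 / 19927296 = 33.00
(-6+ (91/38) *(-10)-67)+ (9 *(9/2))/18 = -7197/76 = -94.70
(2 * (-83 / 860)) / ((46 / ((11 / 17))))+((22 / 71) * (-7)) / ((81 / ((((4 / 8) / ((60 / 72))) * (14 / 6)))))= -77748319 / 1933831260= -0.04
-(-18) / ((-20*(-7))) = 9 / 70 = 0.13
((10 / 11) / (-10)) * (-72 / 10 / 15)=12 / 275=0.04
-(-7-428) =435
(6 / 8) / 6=1 / 8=0.12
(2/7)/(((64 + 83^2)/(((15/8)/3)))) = 0.00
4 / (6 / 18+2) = 12 / 7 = 1.71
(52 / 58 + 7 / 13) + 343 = 129852 / 377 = 344.44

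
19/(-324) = -19/324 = -0.06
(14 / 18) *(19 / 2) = 133 / 18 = 7.39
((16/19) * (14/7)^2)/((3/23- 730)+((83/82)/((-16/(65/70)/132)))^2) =-31039275008/6171536809979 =-0.01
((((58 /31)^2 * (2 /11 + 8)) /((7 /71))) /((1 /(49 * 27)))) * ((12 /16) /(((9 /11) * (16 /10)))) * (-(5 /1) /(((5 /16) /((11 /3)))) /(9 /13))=-17931213300 /961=-18658910.82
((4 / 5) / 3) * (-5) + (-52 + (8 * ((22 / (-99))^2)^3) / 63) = -1785641248 / 33480783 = -53.33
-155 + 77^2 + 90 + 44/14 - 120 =40230/7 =5747.14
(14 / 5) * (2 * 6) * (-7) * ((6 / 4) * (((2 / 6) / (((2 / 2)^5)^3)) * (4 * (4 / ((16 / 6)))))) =-3528 / 5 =-705.60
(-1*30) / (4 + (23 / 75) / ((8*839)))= -7.50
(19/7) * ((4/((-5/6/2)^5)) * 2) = -37822464/21875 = -1729.03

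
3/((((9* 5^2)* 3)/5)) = 1/45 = 0.02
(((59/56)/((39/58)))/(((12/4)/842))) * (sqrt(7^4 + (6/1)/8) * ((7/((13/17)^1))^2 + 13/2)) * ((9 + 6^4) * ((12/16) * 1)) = 9562945078215 * sqrt(9607)/492128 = 1904616233.67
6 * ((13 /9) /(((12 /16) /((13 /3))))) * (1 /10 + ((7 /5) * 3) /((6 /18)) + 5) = 39884 /45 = 886.31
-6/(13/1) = -6/13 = -0.46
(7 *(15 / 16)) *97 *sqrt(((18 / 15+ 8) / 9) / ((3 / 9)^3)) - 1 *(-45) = 45+ 2037 *sqrt(690) / 16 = 3389.23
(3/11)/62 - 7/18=-1180/3069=-0.38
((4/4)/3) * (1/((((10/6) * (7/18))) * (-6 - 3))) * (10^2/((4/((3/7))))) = -30/49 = -0.61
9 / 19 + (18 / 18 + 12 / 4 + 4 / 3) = 331 / 57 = 5.81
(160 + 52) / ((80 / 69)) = 3657 / 20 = 182.85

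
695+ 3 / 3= 696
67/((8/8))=67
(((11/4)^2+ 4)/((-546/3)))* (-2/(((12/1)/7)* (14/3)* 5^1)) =37/11648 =0.00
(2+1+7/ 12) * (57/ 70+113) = 342581/ 840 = 407.83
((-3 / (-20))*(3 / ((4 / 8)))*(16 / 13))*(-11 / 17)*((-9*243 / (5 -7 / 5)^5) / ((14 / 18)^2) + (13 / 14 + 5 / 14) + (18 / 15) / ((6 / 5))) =573309 / 216580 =2.65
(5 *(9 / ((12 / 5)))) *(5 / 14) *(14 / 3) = 31.25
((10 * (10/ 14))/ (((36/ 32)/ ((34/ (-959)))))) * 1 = -13600/ 60417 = -0.23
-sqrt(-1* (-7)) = -2.65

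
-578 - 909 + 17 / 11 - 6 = -16406 / 11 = -1491.45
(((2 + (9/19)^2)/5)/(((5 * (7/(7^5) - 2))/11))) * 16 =-7.83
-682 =-682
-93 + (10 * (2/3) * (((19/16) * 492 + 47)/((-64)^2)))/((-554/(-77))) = -632130211/6807552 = -92.86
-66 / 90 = -11 / 15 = -0.73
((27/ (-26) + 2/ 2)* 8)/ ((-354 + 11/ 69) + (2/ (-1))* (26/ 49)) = 13524/ 15598999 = 0.00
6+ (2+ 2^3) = 16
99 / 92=1.08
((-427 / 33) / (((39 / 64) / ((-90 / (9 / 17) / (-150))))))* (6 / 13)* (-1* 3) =929152 / 27885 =33.32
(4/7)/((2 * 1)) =2/7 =0.29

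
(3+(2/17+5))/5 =138/85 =1.62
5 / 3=1.67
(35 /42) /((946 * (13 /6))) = 5 /12298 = 0.00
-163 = -163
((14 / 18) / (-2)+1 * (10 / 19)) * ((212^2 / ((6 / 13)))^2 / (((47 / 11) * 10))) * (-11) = -2581639135504 / 7695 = -335495664.13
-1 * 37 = -37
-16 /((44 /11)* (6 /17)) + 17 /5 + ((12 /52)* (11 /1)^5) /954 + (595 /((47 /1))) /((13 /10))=40.76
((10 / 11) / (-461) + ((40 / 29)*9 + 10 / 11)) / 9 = 1958960 / 1323531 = 1.48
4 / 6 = 2 / 3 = 0.67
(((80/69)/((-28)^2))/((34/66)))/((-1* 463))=-55/8870617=-0.00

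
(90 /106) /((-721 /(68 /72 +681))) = -61375 /76426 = -0.80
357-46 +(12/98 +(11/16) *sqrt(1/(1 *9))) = 311.35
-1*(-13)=13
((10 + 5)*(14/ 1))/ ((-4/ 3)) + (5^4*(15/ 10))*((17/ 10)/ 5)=645/ 4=161.25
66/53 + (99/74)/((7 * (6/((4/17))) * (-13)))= 1.24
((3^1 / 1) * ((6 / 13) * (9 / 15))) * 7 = 378 / 65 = 5.82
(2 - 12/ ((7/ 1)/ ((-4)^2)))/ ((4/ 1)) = -89/ 14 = -6.36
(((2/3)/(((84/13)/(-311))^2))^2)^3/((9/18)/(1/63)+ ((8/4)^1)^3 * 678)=19074136928591013081972686907423022896512401/7668908342515229985902297088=2487203664026987.69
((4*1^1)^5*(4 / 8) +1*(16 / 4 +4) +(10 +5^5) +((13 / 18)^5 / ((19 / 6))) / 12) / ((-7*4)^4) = 262442470813 / 44134503727104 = 0.01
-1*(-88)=88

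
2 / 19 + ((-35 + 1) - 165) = -3779 / 19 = -198.89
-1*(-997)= 997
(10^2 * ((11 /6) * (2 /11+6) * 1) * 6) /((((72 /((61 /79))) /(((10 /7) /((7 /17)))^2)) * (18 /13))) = 9740022500 /15363999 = 633.95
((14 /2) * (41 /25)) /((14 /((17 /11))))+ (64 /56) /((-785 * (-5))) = 766179 /604450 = 1.27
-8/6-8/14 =-40/21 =-1.90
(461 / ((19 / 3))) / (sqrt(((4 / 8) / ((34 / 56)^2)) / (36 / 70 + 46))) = 23511 * sqrt(28490) / 9310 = 426.25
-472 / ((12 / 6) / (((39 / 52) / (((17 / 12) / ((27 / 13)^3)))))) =-41806692 / 37349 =-1119.35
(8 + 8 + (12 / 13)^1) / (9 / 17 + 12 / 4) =187 / 39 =4.79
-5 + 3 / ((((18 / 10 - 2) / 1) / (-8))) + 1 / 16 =1841 / 16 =115.06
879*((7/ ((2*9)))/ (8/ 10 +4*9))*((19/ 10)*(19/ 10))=740411/ 22080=33.53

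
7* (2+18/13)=308/13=23.69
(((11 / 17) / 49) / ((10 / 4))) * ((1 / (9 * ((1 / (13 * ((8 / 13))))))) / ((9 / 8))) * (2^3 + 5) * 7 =18304 / 48195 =0.38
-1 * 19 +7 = -12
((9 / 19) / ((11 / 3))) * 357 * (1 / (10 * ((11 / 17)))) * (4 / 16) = 163863 / 91960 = 1.78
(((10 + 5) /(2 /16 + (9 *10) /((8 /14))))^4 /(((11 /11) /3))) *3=1866240000 /2528484794641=0.00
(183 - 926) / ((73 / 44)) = -32692 / 73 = -447.84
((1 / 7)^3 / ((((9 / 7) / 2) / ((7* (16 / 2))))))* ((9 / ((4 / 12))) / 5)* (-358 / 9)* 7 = -5728 / 15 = -381.87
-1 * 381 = -381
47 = 47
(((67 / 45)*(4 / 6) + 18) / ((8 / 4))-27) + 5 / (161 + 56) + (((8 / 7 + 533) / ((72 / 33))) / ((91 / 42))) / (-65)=-380601869 / 19803420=-19.22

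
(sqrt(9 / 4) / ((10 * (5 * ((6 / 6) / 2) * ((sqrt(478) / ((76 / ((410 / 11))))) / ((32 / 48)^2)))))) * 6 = 836 * sqrt(478) / 1224875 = 0.01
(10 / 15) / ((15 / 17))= 34 / 45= 0.76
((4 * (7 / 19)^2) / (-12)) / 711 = -49 / 770013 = -0.00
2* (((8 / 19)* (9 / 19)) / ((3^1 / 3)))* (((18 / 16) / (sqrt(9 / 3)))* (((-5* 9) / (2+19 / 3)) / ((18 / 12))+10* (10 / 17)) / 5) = 10476* sqrt(3) / 153425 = 0.12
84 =84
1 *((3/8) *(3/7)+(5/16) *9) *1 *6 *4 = 999/14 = 71.36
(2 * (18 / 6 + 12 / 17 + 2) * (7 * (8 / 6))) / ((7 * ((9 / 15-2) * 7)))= -3880 / 2499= -1.55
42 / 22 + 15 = 16.91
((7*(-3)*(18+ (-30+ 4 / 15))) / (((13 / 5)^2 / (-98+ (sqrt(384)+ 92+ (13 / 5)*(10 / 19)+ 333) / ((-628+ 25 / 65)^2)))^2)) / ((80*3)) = 215.76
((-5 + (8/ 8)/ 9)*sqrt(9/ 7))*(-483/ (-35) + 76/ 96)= -19261*sqrt(7)/ 630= -80.89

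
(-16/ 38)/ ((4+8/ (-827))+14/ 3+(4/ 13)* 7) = -0.04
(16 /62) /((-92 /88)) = -176 /713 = -0.25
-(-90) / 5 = 18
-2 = -2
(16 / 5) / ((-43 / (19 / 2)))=-152 / 215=-0.71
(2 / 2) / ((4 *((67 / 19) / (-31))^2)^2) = 120354180241 / 322417936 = 373.29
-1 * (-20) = 20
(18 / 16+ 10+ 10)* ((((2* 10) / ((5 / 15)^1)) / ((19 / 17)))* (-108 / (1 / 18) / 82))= -20944170 / 779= -26885.97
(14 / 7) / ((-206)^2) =1 / 21218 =0.00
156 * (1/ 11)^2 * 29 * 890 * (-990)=-362372400/ 11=-32942945.45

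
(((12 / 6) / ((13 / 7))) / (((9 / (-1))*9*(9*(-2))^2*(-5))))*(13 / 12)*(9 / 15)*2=7 / 656100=0.00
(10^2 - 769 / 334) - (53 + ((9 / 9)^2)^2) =14595 / 334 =43.70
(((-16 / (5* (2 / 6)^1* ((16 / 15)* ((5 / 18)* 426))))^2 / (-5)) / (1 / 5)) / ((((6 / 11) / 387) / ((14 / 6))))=-2413719 / 252050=-9.58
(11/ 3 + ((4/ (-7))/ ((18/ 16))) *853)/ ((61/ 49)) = -189455/ 549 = -345.09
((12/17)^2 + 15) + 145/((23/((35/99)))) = 11665358/658053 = 17.73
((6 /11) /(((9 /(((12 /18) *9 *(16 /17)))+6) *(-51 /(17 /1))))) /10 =-32 /13365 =-0.00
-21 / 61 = -0.34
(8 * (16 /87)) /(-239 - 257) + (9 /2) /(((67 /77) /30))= 28034779 /180699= 155.15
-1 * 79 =-79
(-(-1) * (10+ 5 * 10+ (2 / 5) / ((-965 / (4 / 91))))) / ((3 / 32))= 843023744 / 1317225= 640.00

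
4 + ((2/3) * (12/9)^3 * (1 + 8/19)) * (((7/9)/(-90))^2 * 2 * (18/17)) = 70646372/17660025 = 4.00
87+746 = 833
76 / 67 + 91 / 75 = 11797 / 5025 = 2.35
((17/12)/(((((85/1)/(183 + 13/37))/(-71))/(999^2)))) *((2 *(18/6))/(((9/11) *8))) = -992438568/5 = -198487713.60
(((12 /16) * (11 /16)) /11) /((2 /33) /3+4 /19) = 0.20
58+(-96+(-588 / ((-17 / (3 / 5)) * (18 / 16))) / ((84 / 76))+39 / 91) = -37273 / 1785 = -20.88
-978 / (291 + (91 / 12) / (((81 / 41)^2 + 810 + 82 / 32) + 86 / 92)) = -1483578200250 / 441446850707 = -3.36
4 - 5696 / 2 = -2844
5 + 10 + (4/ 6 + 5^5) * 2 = 18799/ 3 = 6266.33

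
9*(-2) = -18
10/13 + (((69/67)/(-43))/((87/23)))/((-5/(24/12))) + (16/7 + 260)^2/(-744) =-756394992114/8249210515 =-91.69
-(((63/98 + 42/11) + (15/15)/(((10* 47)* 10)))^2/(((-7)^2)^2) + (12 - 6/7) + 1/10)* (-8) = 3538067434934729/39307854451250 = 90.01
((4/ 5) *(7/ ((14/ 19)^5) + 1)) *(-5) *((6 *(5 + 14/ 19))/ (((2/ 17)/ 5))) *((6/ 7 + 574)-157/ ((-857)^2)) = -209712930822444552165/ 1876270420136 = -111771165.06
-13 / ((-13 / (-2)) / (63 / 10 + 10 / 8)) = -151 / 10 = -15.10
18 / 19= 0.95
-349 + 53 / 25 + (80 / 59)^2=-30027232 / 87025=-345.04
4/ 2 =2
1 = 1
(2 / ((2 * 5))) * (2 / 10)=0.04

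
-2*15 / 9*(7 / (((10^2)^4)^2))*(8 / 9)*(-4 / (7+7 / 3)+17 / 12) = -83 / 40500000000000000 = -0.00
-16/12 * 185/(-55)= 148/33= 4.48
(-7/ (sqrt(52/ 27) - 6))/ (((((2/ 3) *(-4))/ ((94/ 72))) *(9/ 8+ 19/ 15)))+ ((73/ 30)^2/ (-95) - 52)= -16871787613/ 322506000 - 141 *sqrt(39)/ 15088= -52.37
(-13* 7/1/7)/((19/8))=-104/19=-5.47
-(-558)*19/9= 1178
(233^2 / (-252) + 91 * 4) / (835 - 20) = 0.18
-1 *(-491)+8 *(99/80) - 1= 4999/10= 499.90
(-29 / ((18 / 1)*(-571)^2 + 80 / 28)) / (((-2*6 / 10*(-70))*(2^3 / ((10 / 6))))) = -145 / 11831381568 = -0.00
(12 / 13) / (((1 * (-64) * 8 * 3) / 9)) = -9 / 1664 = -0.01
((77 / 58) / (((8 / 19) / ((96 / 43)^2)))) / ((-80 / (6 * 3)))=-948024 / 268105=-3.54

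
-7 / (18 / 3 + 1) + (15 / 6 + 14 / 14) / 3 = 1 / 6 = 0.17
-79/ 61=-1.30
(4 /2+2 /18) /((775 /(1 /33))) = 19 /230175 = 0.00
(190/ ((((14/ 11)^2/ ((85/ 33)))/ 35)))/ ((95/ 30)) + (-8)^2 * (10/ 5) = 24271/ 7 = 3467.29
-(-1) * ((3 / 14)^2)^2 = 81 / 38416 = 0.00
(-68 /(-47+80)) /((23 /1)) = -68 /759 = -0.09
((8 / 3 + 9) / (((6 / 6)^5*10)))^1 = 1.17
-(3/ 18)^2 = -1/ 36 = -0.03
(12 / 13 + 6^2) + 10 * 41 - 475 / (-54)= 319915 / 702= 455.72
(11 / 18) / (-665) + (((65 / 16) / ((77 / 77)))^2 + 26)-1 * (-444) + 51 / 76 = 746428577 / 1532160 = 487.17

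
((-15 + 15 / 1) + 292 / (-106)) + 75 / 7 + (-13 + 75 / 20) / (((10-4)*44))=3104641 / 391776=7.92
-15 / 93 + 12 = 367 / 31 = 11.84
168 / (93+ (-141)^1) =-7 / 2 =-3.50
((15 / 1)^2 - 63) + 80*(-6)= -318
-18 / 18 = -1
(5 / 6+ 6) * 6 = 41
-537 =-537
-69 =-69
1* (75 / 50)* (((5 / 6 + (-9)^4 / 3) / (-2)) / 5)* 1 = -13127 / 40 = -328.18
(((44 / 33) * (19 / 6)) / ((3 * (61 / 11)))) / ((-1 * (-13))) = 418 / 21411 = 0.02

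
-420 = -420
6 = 6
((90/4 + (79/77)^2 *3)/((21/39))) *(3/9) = 1318421/83006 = 15.88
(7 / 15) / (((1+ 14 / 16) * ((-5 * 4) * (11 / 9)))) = -14 / 1375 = -0.01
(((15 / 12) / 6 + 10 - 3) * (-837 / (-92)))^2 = 2329703289 / 541696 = 4300.76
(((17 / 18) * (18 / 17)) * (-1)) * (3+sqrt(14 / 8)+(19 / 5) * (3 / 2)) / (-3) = sqrt(7) / 6+29 / 10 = 3.34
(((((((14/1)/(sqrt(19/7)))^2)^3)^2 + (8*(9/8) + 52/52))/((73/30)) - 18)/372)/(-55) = -33349910477255241631/11711131157330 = -2847710.44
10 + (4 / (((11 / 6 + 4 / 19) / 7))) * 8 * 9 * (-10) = -2295910 / 233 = -9853.69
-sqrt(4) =-2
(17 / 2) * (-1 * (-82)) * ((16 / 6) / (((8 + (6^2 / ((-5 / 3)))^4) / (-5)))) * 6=-4356250 / 17006737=-0.26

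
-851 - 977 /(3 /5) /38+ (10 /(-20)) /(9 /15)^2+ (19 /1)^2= -91355 /171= -534.24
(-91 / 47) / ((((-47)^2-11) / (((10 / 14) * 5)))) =-0.00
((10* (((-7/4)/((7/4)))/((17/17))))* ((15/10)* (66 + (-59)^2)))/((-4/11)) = 585255/4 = 146313.75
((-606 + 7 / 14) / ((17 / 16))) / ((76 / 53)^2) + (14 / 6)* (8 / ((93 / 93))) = -9517753 / 36822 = -258.48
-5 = -5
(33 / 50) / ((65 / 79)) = 0.80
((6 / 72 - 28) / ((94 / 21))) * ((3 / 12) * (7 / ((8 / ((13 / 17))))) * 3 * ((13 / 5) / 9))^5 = -0.00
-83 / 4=-20.75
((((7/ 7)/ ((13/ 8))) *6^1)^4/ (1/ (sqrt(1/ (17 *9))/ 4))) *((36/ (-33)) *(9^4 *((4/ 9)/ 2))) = -7739670528 *sqrt(17)/ 5340907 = -5974.92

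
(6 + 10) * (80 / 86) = 640 / 43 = 14.88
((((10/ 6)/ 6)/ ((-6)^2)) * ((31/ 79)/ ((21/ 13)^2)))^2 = 686178025/ 509660966251584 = 0.00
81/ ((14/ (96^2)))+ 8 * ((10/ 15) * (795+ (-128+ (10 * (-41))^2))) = 20021648/ 21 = 953411.81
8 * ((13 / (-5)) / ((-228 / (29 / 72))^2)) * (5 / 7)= -10933 / 235799424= -0.00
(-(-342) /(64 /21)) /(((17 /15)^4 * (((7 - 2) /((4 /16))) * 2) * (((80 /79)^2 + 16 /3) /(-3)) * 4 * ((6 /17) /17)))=-97249602375 /10066558976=-9.66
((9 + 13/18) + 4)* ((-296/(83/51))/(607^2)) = -621452/91743801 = -0.01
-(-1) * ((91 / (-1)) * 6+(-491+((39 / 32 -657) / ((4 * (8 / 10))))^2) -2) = 10736888009 / 262144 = 40957.98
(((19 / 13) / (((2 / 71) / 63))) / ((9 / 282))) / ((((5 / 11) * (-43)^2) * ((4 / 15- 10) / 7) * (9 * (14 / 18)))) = -43938279 / 3509402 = -12.52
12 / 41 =0.29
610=610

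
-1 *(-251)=251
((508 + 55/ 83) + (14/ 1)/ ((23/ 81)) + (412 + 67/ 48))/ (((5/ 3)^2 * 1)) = 267023757/ 763600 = 349.69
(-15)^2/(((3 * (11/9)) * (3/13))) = 2925/11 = 265.91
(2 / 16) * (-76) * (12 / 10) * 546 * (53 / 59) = -1649466 / 295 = -5591.41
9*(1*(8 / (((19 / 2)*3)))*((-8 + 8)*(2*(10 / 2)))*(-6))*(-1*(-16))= 0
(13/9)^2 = 169/81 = 2.09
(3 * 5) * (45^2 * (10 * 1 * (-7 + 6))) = -303750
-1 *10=-10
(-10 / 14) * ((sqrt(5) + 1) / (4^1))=-5 * sqrt(5) / 28 - 5 / 28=-0.58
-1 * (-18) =18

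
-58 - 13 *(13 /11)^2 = -9215 /121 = -76.16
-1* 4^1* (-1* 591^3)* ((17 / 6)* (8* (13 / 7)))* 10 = 2433063503520 / 7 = 347580500502.86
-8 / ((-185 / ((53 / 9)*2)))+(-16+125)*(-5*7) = -6351127 / 1665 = -3814.49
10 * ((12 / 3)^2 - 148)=-1320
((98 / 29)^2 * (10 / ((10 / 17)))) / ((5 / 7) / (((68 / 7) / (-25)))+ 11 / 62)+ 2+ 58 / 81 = -3025547716 / 26499069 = -114.18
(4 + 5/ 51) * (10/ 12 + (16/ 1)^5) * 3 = 1314915349/ 102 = 12891326.95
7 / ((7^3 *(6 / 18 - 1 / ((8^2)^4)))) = 0.06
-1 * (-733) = 733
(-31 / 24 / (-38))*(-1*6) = -0.20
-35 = -35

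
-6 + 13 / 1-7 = 0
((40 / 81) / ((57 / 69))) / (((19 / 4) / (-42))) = -51520 / 9747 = -5.29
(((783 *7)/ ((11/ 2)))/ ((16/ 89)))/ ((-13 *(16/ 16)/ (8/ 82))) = -487809/ 11726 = -41.60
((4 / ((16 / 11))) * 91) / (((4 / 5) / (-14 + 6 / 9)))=-25025 / 6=-4170.83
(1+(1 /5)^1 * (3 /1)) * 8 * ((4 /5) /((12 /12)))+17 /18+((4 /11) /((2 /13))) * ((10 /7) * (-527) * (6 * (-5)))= 1850157541 /34650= 53395.60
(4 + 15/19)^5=6240321451/2476099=2520.22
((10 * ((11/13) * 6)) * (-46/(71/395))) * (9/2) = -53964900/923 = -58466.85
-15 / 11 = -1.36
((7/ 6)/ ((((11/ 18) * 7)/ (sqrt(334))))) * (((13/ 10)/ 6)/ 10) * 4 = 13 * sqrt(334)/ 550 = 0.43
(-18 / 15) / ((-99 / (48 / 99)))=32 / 5445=0.01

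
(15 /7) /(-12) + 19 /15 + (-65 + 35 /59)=-1569037 /24780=-63.32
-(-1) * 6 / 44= 3 / 22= 0.14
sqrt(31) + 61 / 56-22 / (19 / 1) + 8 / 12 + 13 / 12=7.25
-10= -10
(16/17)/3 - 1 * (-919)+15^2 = 58360/51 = 1144.31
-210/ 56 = -15/ 4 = -3.75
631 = 631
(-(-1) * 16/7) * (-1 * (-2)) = 32/7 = 4.57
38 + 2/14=267/7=38.14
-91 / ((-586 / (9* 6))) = 2457 / 293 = 8.39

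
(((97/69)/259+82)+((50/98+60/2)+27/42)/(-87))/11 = 197467537/26603962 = 7.42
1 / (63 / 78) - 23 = -21.76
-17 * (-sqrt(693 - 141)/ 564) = 17 * sqrt(138)/ 282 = 0.71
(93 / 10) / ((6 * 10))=31 / 200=0.16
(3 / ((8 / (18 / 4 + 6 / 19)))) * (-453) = -248697 / 304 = -818.08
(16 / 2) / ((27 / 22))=176 / 27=6.52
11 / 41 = 0.27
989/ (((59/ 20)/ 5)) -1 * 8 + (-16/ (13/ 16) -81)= 1202333/ 767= 1567.58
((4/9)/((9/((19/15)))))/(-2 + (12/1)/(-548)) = -0.03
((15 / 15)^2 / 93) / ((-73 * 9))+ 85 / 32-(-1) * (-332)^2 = 215518685521 / 1955232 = 110226.66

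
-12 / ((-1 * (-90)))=-2 / 15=-0.13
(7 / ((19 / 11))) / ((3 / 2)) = 154 / 57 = 2.70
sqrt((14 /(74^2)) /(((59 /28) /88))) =28 * sqrt(649) /2183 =0.33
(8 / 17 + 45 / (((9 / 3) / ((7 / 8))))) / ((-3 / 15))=-9245 / 136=-67.98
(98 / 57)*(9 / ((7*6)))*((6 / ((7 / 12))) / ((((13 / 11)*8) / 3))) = 297 / 247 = 1.20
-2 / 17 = -0.12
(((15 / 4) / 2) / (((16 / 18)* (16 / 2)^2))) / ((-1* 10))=-27 / 8192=-0.00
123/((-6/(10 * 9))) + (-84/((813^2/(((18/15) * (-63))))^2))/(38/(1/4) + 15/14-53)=-1845.00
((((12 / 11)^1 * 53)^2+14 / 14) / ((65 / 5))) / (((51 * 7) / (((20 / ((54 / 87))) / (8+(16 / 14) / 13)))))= 3451145 / 1202256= 2.87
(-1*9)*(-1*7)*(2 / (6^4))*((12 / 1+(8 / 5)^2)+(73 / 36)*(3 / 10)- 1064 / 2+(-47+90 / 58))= -68485697 / 1252800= -54.67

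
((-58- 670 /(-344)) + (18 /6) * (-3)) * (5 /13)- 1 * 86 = -248241 /2236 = -111.02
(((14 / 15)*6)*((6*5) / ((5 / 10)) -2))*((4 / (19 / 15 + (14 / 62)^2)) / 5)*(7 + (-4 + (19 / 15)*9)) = 674206848 / 237425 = 2839.66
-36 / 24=-1.50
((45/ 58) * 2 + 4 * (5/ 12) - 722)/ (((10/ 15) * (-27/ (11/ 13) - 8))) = 343937/ 12731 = 27.02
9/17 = 0.53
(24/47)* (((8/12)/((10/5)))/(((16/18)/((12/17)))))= 108/799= 0.14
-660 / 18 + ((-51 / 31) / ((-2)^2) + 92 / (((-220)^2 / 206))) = -41283191 / 1125300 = -36.69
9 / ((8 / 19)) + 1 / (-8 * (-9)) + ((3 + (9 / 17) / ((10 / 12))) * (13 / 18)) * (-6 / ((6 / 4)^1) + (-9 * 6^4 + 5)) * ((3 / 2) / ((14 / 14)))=-140485363 / 3060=-45910.25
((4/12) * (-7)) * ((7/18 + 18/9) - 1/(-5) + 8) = -6671/270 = -24.71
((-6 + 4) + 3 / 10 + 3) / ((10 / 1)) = 13 / 100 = 0.13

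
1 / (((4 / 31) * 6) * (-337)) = -31 / 8088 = -0.00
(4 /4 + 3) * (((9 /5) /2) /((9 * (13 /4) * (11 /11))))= 8 /65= 0.12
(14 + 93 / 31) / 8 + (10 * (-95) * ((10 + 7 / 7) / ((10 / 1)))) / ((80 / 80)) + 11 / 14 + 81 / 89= -5189237 / 4984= -1041.18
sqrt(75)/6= 5 *sqrt(3)/6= 1.44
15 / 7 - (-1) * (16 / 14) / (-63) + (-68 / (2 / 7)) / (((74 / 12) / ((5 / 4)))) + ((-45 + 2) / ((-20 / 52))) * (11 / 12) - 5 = 16762391 / 326340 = 51.36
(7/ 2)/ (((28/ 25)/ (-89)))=-2225/ 8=-278.12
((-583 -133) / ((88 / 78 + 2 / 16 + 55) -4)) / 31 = -223392 / 505393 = -0.44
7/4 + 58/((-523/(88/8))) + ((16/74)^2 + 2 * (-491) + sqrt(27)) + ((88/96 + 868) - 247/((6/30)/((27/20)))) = -15291389941/8591844 + 3 * sqrt(3) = -1774.56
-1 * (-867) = 867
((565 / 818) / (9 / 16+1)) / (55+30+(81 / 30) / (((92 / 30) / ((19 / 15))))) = 83168 / 16201717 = 0.01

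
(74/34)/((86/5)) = 185/1462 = 0.13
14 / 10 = 7 / 5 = 1.40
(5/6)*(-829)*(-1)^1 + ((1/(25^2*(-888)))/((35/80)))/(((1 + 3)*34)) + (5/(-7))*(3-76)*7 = 34866256249/33022500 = 1055.83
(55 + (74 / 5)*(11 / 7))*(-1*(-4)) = 10956 / 35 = 313.03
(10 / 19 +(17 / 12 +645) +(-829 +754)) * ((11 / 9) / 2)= 1434433 / 4104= 349.52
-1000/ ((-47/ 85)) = 85000/ 47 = 1808.51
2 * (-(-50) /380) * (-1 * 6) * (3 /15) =-0.32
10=10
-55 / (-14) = 55 / 14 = 3.93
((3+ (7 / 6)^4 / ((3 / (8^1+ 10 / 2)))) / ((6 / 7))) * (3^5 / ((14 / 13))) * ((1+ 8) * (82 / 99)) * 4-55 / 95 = 434212475 / 5016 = 86565.49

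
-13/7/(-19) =13/133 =0.10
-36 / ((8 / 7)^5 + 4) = -50421 / 8333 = -6.05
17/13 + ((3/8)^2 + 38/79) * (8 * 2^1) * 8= 83061/1027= 80.88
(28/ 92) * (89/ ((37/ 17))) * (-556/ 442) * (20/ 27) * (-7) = 24247160/ 298701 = 81.18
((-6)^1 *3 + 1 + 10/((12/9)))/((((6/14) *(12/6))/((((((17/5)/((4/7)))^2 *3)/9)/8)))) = -1883413/115200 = -16.35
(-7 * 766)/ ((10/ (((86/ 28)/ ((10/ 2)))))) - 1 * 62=-391.38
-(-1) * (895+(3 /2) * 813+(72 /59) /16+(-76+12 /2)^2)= 413860 /59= 7014.58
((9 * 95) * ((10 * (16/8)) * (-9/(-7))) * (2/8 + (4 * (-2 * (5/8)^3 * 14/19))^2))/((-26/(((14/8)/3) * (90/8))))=-26062995375/2023424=-12880.64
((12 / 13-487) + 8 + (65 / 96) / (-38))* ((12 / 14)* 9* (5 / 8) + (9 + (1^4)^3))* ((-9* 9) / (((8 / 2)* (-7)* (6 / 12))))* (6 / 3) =-81995.69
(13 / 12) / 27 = 0.04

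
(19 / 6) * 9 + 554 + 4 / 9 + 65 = 11663 / 18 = 647.94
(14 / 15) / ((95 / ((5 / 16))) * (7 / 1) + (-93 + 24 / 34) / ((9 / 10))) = 0.00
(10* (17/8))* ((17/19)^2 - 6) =-159545/1444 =-110.49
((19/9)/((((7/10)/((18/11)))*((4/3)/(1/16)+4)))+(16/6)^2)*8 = 40504/693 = 58.45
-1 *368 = -368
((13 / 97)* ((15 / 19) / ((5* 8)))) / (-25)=-0.00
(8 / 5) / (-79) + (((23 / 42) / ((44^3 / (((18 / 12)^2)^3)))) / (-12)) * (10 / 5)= -0.02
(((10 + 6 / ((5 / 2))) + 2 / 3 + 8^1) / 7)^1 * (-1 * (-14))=632 / 15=42.13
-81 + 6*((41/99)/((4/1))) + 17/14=-18287/231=-79.16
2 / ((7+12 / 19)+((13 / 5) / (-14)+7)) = 2660 / 19213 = 0.14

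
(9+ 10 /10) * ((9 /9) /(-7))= -10 /7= -1.43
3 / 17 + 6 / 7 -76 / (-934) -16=-827205 / 55573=-14.89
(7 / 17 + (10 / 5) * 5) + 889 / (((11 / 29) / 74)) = 173446.23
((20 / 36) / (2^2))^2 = 25 / 1296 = 0.02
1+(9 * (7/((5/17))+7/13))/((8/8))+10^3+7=79758/65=1227.05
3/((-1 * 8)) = -3/8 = -0.38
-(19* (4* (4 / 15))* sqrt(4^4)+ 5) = -4939 / 15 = -329.27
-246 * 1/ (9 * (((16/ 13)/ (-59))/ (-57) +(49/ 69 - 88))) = 27484678/ 87772811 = 0.31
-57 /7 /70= -57 /490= -0.12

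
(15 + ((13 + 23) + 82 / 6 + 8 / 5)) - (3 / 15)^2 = 4967 / 75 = 66.23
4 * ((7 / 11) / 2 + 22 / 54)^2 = 185761 / 88209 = 2.11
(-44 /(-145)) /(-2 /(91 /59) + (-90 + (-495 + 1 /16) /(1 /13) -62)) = -64064 /1390749665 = -0.00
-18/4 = -4.50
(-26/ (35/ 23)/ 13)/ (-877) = 46/ 30695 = 0.00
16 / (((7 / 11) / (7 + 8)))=2640 / 7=377.14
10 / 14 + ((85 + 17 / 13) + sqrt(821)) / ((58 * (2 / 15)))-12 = -661 / 5278 + 15 * sqrt(821) / 116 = 3.58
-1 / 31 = -0.03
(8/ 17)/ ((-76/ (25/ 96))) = -25/ 15504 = -0.00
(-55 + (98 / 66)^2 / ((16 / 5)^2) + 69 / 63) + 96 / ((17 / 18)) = 1591007807 / 33175296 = 47.96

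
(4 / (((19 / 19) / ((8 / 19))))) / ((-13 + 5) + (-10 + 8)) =-16 / 95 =-0.17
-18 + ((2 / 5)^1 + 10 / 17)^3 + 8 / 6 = -28928138 / 1842375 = -15.70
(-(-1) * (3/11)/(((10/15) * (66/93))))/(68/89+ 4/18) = 223479/382360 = 0.58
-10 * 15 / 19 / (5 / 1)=-30 / 19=-1.58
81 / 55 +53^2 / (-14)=-153361 / 770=-199.17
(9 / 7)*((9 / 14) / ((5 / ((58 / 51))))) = 783 / 4165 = 0.19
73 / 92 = 0.79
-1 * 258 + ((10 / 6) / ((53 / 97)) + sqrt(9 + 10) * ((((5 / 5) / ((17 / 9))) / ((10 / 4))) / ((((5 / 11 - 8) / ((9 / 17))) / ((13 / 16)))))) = -255.00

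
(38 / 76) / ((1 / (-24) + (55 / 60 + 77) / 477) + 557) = 5724 / 6377929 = 0.00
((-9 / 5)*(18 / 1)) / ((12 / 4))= -54 / 5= -10.80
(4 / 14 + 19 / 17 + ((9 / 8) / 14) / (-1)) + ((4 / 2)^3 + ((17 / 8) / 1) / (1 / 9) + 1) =56069 / 1904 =29.45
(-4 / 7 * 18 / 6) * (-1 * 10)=120 / 7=17.14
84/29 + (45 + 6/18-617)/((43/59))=-2923529/3741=-781.48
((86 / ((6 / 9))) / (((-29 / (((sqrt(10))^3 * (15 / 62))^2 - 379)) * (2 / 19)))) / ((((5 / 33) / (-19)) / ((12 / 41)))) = -2839678055478 / 5713145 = -497042.88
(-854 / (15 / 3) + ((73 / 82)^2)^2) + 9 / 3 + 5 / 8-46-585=-180294151689 / 226060880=-797.55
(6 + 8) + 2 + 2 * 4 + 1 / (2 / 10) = 29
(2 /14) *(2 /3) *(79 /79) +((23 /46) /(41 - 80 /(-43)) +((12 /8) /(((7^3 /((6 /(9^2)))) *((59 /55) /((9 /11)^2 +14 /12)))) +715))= 7921350384340 /11077146927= 715.11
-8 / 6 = -4 / 3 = -1.33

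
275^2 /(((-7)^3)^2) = 0.64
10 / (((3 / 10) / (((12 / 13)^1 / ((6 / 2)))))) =400 / 39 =10.26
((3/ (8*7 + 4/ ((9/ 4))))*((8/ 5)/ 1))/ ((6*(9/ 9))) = 9/ 650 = 0.01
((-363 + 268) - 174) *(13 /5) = -3497 /5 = -699.40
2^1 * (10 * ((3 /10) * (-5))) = -30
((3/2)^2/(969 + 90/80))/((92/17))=51/119002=0.00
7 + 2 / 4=15 / 2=7.50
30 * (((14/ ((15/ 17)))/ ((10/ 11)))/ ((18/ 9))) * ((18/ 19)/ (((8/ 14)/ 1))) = 82467/ 190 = 434.04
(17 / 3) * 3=17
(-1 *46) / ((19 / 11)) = -506 / 19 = -26.63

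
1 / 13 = 0.08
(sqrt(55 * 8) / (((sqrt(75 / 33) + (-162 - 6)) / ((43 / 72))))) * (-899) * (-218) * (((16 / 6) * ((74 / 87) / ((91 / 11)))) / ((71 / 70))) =-2914216117120 * sqrt(110) / 7736450319 - 260197867600 * sqrt(10) / 23209350957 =-3986.17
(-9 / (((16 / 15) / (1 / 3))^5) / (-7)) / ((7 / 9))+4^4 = 13153590469 / 51380224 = 256.00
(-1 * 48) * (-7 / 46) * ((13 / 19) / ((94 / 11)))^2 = 858858 / 18341327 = 0.05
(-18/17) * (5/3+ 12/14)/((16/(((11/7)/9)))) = -583/19992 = -0.03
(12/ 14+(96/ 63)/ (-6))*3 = 38/ 21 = 1.81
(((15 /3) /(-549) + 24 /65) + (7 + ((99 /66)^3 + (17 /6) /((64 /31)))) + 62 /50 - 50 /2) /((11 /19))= -5056356361 /251222400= -20.13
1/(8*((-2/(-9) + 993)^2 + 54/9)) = 81/639249656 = 0.00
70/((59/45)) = 3150/59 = 53.39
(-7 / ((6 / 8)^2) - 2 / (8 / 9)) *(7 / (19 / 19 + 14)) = -3703 / 540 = -6.86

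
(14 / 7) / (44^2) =1 / 968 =0.00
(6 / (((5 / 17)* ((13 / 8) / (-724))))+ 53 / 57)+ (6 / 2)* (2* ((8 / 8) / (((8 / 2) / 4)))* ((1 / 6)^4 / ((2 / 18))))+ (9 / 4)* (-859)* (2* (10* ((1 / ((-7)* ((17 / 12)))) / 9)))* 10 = -16778420371 / 3527160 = -4756.92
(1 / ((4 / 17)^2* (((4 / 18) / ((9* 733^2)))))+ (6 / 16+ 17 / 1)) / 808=12577398757 / 25856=486440.24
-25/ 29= -0.86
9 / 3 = 3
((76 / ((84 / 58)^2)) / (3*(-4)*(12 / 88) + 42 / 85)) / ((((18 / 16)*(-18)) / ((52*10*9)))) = 7768989800 / 1059723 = 7331.15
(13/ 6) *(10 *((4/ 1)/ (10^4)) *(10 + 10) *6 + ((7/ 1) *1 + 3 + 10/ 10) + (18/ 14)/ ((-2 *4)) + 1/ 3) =636233/ 25200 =25.25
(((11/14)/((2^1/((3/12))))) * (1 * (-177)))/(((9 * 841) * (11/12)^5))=-305856/86191567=-0.00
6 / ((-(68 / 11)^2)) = -363 / 2312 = -0.16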